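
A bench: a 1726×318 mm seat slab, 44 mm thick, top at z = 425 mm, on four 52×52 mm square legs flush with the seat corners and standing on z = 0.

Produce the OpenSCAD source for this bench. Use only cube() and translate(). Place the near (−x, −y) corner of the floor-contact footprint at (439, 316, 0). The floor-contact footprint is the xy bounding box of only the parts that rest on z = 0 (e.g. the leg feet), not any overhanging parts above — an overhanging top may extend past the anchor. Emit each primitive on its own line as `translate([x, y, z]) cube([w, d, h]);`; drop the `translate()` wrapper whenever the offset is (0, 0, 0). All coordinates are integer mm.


translate([439, 316, 381]) cube([1726, 318, 44]);
translate([439, 316, 0]) cube([52, 52, 381]);
translate([439, 582, 0]) cube([52, 52, 381]);
translate([2113, 316, 0]) cube([52, 52, 381]);
translate([2113, 582, 0]) cube([52, 52, 381]);


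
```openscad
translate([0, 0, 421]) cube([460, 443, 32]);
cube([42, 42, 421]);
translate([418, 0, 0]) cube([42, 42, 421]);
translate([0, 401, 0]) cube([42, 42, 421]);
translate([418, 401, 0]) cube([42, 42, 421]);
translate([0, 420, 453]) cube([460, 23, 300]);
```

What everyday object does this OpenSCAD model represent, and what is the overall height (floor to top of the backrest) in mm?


A chair. The overall height is 753 mm.

A slab on four corner posts with a tall panel at the back — a chair. The seat slab sits at z = 421 with thickness 32, and the 300 mm backrest starts at the seat top, so the overall height is 421 + 32 + 300 = 753 mm.


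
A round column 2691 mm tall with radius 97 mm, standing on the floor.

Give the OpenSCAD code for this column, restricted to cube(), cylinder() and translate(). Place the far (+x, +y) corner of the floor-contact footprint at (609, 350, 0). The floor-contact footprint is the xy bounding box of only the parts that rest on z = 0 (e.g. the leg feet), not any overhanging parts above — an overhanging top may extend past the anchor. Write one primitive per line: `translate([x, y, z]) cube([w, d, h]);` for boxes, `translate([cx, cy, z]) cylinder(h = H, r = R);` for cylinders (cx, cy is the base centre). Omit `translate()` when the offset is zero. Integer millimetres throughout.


translate([512, 253, 0]) cylinder(h = 2691, r = 97);


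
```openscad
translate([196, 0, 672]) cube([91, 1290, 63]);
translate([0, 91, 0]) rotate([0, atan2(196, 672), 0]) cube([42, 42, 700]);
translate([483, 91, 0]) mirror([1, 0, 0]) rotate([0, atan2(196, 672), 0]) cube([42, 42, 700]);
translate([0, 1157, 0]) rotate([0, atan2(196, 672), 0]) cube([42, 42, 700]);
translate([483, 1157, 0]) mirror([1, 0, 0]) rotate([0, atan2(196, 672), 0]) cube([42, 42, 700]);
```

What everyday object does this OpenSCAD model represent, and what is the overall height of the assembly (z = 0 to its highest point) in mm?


A sawhorse. The overall height is 735 mm.

A beam across two mirrored pairs of raked legs — a sawhorse. The beam's underside is at z = 672 (matching the legs' vertical rise in atan2(196, 672)) and the beam is 63 mm tall, so its top is at 672 + 63 = 735 mm. The raked legs top out at the beam's underside, so that is the highest point.


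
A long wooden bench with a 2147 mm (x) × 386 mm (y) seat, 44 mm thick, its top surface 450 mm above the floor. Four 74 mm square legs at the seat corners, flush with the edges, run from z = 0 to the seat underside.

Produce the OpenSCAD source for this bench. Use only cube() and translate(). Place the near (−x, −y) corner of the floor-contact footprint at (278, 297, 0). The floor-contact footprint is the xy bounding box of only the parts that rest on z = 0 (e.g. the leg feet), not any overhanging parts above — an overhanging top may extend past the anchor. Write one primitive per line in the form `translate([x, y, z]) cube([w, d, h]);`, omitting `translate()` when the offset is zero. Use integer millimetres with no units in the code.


// leg_h = 450 − 44 = 406
translate([278, 297, 406]) cube([2147, 386, 44]);
translate([278, 297, 0]) cube([74, 74, 406]);
translate([278, 609, 0]) cube([74, 74, 406]);
translate([2351, 297, 0]) cube([74, 74, 406]);
translate([2351, 609, 0]) cube([74, 74, 406]);


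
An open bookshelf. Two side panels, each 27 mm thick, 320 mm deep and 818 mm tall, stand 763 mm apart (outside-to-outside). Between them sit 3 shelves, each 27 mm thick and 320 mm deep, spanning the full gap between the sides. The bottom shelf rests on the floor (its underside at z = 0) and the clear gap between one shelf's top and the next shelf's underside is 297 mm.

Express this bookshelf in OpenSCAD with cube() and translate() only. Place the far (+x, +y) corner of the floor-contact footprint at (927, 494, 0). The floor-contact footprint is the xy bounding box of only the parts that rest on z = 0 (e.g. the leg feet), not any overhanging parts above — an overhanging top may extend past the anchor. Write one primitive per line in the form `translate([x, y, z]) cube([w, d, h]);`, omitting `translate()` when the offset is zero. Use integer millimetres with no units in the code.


translate([164, 174, 0]) cube([27, 320, 818]);
translate([900, 174, 0]) cube([27, 320, 818]);
translate([191, 174, 0]) cube([709, 320, 27]);
translate([191, 174, 324]) cube([709, 320, 27]);
translate([191, 174, 648]) cube([709, 320, 27]);


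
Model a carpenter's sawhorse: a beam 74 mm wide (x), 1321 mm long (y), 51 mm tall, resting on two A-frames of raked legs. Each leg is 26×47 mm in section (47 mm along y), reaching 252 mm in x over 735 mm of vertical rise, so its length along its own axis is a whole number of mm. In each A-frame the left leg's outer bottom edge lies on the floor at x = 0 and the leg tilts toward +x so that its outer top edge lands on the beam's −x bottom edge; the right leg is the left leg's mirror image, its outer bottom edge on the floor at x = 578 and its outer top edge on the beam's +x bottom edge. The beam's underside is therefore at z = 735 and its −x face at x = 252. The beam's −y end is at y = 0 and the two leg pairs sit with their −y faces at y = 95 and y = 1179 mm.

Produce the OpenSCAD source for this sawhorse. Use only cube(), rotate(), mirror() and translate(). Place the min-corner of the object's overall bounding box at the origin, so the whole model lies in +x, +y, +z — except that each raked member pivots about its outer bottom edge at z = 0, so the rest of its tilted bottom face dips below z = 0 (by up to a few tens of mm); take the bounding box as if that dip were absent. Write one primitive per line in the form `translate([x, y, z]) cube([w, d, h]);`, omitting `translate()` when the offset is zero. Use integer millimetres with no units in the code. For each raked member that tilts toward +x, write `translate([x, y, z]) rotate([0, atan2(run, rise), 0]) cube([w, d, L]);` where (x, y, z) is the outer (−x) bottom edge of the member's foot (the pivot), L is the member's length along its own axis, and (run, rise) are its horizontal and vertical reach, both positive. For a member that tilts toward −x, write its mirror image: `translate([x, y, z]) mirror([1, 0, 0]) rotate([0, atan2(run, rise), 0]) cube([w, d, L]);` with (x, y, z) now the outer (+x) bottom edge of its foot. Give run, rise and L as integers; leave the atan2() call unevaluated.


// leg length = √(252² + 735²) = 777
// right-leg outer foot x = 2·252 + 74 = 578
// beam min-corner = (252, 0, 735)
translate([252, 0, 735]) cube([74, 1321, 51]);
translate([0, 95, 0]) rotate([0, atan2(252, 735), 0]) cube([26, 47, 777]);
translate([578, 95, 0]) mirror([1, 0, 0]) rotate([0, atan2(252, 735), 0]) cube([26, 47, 777]);
translate([0, 1179, 0]) rotate([0, atan2(252, 735), 0]) cube([26, 47, 777]);
translate([578, 1179, 0]) mirror([1, 0, 0]) rotate([0, atan2(252, 735), 0]) cube([26, 47, 777]);


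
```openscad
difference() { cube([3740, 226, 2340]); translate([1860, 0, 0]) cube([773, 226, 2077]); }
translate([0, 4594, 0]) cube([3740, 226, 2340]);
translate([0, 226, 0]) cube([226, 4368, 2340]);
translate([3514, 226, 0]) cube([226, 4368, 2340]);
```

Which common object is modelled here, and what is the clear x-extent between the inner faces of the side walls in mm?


A single room. The interior width is 3288 mm.

Four walls enclosing a rectangle with a door in the front wall — a room. Outside width 3740 minus two 226 mm walls gives 3288 mm.


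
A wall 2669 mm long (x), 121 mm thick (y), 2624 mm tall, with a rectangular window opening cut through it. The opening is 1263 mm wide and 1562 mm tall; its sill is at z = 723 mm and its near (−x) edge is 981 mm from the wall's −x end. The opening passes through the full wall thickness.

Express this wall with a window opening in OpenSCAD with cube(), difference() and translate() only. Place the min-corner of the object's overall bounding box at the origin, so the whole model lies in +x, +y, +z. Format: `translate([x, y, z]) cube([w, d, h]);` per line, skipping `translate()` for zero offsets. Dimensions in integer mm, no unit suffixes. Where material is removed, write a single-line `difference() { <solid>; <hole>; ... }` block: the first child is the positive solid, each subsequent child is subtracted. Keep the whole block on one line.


difference() { cube([2669, 121, 2624]); translate([981, 0, 723]) cube([1263, 121, 1562]); }


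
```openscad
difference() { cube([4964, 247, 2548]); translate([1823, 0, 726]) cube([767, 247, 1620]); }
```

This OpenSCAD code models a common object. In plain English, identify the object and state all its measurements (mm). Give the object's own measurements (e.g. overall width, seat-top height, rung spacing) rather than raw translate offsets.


A wall 4964 mm long (x), 247 mm thick (y), 2548 mm tall, with a rectangular window opening cut through it. The opening is 767 mm wide and 1620 mm tall; its sill is at z = 726 mm and its near (−x) edge is 1823 mm from the wall's −x end. The opening passes through the full wall thickness.


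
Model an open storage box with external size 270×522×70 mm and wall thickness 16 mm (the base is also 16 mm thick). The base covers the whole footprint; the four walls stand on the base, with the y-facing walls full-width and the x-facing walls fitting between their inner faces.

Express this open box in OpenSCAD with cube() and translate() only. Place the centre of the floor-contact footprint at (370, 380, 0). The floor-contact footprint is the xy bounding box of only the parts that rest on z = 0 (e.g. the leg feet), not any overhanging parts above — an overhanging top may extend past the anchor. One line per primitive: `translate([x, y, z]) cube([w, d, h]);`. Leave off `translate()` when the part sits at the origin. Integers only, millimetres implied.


translate([235, 119, 0]) cube([270, 522, 16]);
translate([235, 119, 16]) cube([270, 16, 54]);
translate([235, 625, 16]) cube([270, 16, 54]);
translate([235, 135, 16]) cube([16, 490, 54]);
translate([489, 135, 16]) cube([16, 490, 54]);


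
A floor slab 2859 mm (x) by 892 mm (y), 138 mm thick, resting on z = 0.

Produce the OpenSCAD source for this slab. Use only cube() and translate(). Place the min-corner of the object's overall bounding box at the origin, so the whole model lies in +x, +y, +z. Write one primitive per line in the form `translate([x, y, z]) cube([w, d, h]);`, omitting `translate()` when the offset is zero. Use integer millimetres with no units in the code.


cube([2859, 892, 138]);


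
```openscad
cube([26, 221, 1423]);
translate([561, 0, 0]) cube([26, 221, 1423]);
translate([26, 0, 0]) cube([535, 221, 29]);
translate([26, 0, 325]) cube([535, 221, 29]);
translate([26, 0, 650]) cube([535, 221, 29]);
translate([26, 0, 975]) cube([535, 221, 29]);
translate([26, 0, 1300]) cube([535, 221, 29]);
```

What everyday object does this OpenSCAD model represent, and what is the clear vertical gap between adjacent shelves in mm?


A bookshelf. The clear shelf gap is 296 mm.

Two tall side panels with 5 horizontal boards between them — a bookshelf. The first two shelf undersides are at z = 0 and z = 325; with shelf thickness 29, the clear gap is 325 − 0 − 29 = 296 mm.


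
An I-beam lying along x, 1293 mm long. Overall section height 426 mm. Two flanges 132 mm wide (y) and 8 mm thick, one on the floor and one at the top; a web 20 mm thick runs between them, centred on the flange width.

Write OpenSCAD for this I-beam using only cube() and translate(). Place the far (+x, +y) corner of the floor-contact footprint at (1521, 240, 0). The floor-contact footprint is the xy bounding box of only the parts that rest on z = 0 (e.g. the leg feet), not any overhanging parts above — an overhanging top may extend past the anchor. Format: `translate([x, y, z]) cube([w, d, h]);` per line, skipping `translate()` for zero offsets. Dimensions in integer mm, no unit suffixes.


translate([228, 108, 0]) cube([1293, 132, 8]);
translate([228, 164, 8]) cube([1293, 20, 410]);
translate([228, 108, 418]) cube([1293, 132, 8]);


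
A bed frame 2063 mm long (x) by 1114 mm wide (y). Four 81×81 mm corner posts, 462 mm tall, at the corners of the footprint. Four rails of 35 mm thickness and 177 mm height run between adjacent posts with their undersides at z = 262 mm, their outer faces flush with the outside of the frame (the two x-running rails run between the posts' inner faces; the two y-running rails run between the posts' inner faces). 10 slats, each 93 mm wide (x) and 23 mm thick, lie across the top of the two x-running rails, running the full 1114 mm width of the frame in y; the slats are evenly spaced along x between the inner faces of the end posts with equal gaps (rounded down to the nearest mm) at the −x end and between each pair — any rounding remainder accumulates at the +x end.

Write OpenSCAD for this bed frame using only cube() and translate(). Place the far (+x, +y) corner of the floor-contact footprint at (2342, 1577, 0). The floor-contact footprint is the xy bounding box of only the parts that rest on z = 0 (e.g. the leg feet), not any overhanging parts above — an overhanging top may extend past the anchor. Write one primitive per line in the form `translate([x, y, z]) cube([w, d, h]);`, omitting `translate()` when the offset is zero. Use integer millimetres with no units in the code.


translate([279, 463, 0]) cube([81, 81, 462]);
translate([279, 1496, 0]) cube([81, 81, 462]);
translate([2261, 463, 0]) cube([81, 81, 462]);
translate([2261, 1496, 0]) cube([81, 81, 462]);
translate([360, 463, 262]) cube([1901, 35, 177]);
translate([360, 1542, 262]) cube([1901, 35, 177]);
translate([279, 544, 262]) cube([35, 952, 177]);
translate([2307, 544, 262]) cube([35, 952, 177]);
translate([448, 463, 439]) cube([93, 1114, 23]);
translate([629, 463, 439]) cube([93, 1114, 23]);
translate([810, 463, 439]) cube([93, 1114, 23]);
translate([991, 463, 439]) cube([93, 1114, 23]);
translate([1172, 463, 439]) cube([93, 1114, 23]);
translate([1353, 463, 439]) cube([93, 1114, 23]);
translate([1534, 463, 439]) cube([93, 1114, 23]);
translate([1715, 463, 439]) cube([93, 1114, 23]);
translate([1896, 463, 439]) cube([93, 1114, 23]);
translate([2077, 463, 439]) cube([93, 1114, 23]);


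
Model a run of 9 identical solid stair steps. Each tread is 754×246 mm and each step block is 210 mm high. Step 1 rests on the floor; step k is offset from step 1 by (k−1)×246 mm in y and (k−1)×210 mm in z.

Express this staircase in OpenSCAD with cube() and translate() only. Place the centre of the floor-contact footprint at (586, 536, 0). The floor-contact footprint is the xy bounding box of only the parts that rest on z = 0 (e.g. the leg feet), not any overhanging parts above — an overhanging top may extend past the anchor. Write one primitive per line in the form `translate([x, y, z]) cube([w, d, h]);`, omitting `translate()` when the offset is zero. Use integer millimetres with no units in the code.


translate([209, 413, 0]) cube([754, 246, 210]);
translate([209, 659, 210]) cube([754, 246, 210]);
translate([209, 905, 420]) cube([754, 246, 210]);
translate([209, 1151, 630]) cube([754, 246, 210]);
translate([209, 1397, 840]) cube([754, 246, 210]);
translate([209, 1643, 1050]) cube([754, 246, 210]);
translate([209, 1889, 1260]) cube([754, 246, 210]);
translate([209, 2135, 1470]) cube([754, 246, 210]);
translate([209, 2381, 1680]) cube([754, 246, 210]);


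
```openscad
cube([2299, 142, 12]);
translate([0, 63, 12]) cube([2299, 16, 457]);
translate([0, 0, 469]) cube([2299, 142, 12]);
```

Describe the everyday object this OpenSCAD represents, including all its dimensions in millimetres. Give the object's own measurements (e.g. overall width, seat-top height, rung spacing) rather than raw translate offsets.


An I-beam lying along x, 2299 mm long. Overall section height 481 mm. Two flanges 142 mm wide (y) and 12 mm thick, one on the floor and one at the top; a web 16 mm thick runs between them, centred on the flange width.


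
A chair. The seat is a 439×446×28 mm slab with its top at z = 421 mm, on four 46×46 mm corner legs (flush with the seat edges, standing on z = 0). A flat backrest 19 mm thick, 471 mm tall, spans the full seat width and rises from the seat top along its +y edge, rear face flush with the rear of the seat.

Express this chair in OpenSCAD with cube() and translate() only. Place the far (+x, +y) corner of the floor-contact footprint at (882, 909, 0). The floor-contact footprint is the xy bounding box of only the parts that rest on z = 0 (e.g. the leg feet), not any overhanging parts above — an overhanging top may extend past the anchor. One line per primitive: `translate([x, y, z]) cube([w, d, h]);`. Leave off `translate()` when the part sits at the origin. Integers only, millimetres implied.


translate([443, 463, 393]) cube([439, 446, 28]);
translate([443, 463, 0]) cube([46, 46, 393]);
translate([836, 463, 0]) cube([46, 46, 393]);
translate([443, 863, 0]) cube([46, 46, 393]);
translate([836, 863, 0]) cube([46, 46, 393]);
translate([443, 890, 421]) cube([439, 19, 471]);


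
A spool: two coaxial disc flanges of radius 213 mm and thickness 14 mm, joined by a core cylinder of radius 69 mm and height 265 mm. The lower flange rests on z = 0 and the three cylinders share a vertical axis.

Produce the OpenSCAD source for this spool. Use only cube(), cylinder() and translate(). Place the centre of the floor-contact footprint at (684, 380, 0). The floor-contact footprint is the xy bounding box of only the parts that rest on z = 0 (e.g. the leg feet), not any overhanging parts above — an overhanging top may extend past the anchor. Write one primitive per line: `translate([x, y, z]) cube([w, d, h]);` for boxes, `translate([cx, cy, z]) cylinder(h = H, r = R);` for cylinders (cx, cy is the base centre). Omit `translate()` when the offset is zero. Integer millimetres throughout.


translate([684, 380, 0]) cylinder(h = 14, r = 213);
translate([684, 380, 14]) cylinder(h = 265, r = 69);
translate([684, 380, 279]) cylinder(h = 14, r = 213);


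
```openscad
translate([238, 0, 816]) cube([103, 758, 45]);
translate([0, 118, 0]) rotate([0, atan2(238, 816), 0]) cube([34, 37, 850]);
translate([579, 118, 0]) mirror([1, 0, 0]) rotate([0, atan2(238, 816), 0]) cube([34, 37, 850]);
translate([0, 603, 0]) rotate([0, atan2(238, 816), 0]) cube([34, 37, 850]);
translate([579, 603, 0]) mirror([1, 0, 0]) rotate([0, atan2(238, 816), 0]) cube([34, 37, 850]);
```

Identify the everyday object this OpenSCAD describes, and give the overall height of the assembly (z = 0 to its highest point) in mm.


A sawhorse. The overall height is 861 mm.

A beam across two mirrored pairs of raked legs — a sawhorse. The beam's underside is at z = 816 (matching the legs' vertical rise in atan2(238, 816)) and the beam is 45 mm tall, so its top is at 816 + 45 = 861 mm. The raked legs top out at the beam's underside, so that is the highest point.


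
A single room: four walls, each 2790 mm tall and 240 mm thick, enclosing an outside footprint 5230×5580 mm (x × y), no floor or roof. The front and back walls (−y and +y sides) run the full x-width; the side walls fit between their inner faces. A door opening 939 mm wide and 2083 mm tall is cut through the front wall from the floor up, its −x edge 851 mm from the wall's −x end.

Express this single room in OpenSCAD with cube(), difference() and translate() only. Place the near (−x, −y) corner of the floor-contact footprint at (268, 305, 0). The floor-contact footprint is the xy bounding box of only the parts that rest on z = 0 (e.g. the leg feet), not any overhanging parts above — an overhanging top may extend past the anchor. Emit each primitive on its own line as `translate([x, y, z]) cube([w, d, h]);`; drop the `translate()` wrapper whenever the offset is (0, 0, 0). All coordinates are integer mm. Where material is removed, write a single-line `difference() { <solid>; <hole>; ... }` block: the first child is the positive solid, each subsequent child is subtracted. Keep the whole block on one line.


difference() { translate([268, 305, 0]) cube([5230, 240, 2790]); translate([1119, 305, 0]) cube([939, 240, 2083]); }
translate([268, 5645, 0]) cube([5230, 240, 2790]);
translate([268, 545, 0]) cube([240, 5100, 2790]);
translate([5258, 545, 0]) cube([240, 5100, 2790]);


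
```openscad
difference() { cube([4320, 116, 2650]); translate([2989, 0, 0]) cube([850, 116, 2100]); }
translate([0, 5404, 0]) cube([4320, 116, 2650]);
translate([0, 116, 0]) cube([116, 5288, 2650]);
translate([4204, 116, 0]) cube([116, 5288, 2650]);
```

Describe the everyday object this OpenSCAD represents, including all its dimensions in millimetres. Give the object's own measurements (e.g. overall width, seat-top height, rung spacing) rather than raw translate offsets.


A single room: four walls, each 2650 mm tall and 116 mm thick, enclosing an outside footprint 4320×5520 mm (x × y), no floor or roof. The front and back walls (−y and +y sides) run the full x-width; the side walls fit between their inner faces. A door opening 850 mm wide and 2100 mm tall is cut through the front wall from the floor up, its −x edge 2989 mm from the wall's −x end.


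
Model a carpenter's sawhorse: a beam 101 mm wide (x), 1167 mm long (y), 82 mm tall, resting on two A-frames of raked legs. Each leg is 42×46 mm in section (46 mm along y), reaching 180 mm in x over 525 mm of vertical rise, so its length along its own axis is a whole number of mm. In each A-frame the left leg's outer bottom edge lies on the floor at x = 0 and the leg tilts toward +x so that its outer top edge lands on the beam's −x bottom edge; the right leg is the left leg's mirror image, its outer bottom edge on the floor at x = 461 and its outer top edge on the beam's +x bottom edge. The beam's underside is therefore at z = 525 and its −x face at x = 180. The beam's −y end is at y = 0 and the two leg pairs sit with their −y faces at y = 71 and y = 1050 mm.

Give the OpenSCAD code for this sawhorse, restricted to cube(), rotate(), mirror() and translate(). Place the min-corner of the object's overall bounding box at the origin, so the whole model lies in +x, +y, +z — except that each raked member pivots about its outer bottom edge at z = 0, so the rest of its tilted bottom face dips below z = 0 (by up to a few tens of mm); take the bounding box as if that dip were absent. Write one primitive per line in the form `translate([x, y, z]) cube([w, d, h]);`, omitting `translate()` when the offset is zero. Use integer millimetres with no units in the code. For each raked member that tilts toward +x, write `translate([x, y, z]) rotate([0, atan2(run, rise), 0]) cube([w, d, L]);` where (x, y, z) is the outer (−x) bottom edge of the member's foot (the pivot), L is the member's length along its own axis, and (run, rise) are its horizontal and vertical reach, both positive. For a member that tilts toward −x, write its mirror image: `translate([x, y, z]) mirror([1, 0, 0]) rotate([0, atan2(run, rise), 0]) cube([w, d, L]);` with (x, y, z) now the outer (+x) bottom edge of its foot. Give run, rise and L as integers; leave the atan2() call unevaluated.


translate([180, 0, 525]) cube([101, 1167, 82]);
translate([0, 71, 0]) rotate([0, atan2(180, 525), 0]) cube([42, 46, 555]);
translate([461, 71, 0]) mirror([1, 0, 0]) rotate([0, atan2(180, 525), 0]) cube([42, 46, 555]);
translate([0, 1050, 0]) rotate([0, atan2(180, 525), 0]) cube([42, 46, 555]);
translate([461, 1050, 0]) mirror([1, 0, 0]) rotate([0, atan2(180, 525), 0]) cube([42, 46, 555]);


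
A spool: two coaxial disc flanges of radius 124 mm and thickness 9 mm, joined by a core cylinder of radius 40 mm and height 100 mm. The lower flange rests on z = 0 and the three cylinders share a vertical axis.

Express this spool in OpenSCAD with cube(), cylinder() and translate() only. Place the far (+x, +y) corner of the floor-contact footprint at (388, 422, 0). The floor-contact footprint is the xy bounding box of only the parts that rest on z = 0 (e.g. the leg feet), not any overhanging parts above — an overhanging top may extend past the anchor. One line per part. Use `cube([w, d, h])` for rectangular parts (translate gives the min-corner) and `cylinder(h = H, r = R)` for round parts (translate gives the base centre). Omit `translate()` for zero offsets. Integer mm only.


translate([264, 298, 0]) cylinder(h = 9, r = 124);
translate([264, 298, 9]) cylinder(h = 100, r = 40);
translate([264, 298, 109]) cylinder(h = 9, r = 124);


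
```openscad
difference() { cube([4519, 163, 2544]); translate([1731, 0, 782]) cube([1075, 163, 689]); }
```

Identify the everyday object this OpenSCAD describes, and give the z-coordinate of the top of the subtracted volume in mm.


A wall with a window opening. The window head height is 1471 mm.

A wall with a rectangular opening subtracted — a window. Sill at z = 782, opening 689 mm tall, so the head is at 782 + 689 = 1471 mm.


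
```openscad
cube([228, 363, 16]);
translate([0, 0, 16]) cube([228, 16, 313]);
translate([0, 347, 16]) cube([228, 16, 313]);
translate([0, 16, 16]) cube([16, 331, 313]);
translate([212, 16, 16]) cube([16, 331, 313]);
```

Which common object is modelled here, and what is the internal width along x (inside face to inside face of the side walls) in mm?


An open box. The internal width is 196 mm.

A 228×363 base slab with four walls standing on it — an open box. The base is 228 mm wide and the walls are 16 mm thick, so the internal width is 228 − 2 × 16 = 196 mm.


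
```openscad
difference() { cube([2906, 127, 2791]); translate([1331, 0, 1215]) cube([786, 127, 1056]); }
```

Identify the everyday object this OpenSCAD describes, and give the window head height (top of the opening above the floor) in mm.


A wall with a window opening. The window head height is 2271 mm.

A wall with a rectangular opening subtracted — a window. Sill at z = 1215, opening 1056 mm tall, so the head is at 1215 + 1056 = 2271 mm.


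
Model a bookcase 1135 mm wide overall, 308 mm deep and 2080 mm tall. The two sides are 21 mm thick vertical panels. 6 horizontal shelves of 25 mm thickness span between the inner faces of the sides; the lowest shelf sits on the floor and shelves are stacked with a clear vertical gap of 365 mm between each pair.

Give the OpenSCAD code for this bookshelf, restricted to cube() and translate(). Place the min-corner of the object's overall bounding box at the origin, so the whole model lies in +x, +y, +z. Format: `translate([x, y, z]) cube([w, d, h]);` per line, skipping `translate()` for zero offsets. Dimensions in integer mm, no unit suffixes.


cube([21, 308, 2080]);
translate([1114, 0, 0]) cube([21, 308, 2080]);
translate([21, 0, 0]) cube([1093, 308, 25]);
translate([21, 0, 390]) cube([1093, 308, 25]);
translate([21, 0, 780]) cube([1093, 308, 25]);
translate([21, 0, 1170]) cube([1093, 308, 25]);
translate([21, 0, 1560]) cube([1093, 308, 25]);
translate([21, 0, 1950]) cube([1093, 308, 25]);


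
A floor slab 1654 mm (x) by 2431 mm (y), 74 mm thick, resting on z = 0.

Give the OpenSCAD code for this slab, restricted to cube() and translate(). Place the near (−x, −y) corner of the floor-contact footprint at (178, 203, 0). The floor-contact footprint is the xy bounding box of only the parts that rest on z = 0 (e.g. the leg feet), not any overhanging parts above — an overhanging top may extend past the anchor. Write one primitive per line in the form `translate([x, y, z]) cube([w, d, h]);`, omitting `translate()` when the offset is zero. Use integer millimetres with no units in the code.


translate([178, 203, 0]) cube([1654, 2431, 74]);


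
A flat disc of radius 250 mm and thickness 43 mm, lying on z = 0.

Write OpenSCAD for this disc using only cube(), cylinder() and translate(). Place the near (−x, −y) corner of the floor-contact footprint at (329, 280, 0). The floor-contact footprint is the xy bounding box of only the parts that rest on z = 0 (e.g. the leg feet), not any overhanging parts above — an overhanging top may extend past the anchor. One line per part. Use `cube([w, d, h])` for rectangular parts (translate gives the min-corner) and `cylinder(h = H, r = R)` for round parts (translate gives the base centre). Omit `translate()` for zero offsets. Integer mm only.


translate([579, 530, 0]) cylinder(h = 43, r = 250);


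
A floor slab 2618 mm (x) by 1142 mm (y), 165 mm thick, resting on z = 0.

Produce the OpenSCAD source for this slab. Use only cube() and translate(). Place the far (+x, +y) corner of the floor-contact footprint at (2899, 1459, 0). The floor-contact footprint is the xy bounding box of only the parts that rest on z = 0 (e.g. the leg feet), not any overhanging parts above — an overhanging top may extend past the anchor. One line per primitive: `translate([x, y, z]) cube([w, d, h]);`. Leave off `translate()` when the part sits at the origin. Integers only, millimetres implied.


translate([281, 317, 0]) cube([2618, 1142, 165]);


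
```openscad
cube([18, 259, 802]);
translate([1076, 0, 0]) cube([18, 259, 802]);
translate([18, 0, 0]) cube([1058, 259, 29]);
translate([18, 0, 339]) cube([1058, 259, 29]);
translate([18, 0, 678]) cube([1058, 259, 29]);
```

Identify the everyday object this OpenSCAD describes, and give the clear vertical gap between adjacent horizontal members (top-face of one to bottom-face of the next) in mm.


A bookshelf. The clear shelf gap is 310 mm.

Two tall side panels with 3 horizontal boards between them — a bookshelf. The first two shelf undersides are at z = 0 and z = 339; with shelf thickness 29, the clear gap is 339 − 0 − 29 = 310 mm.


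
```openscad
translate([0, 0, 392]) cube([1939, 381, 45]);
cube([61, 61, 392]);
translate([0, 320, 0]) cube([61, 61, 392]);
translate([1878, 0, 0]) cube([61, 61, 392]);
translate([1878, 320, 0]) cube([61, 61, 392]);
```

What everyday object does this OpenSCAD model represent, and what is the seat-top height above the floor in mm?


A bench. The seat-top height is 437 mm.

A long slab on four corner posts — a bench. The slab sits at z = 392 with thickness 45, so the top is 392 + 45 = 437 mm.


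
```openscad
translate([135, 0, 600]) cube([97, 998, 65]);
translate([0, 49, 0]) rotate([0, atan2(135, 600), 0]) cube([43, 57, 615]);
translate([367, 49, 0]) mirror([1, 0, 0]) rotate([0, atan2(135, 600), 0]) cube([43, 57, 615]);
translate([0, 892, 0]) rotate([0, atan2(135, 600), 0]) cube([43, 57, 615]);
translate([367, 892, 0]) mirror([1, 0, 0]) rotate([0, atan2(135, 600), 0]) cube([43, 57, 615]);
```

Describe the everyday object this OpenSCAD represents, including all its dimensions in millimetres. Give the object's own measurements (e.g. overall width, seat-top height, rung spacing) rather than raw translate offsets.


A sawhorse. A 97×998×65 mm beam (x, y, z) sits on two A-frame leg pairs. Each pair is two raked legs of 43×57 mm section (57 mm along y) splaying symmetrically in x. Each leg rises 600 mm vertically over 135 mm of horizontal reach and is 615 mm long along its own axis. Every leg's outer bottom edge rests on the floor and its outer top edge meets a bottom edge of the beam — the left legs (tilting toward +x) meet the beam's −x bottom edge, the right legs (their mirror images, tilting toward −x) meet its +x bottom edge — so the leg tops tuck under the beam, the beam's underside is 600 mm above the floor, and the feet are 367 mm apart outside-to-outside with the beam centred between them. The two leg pairs are set in 49 mm from either end of the beam.


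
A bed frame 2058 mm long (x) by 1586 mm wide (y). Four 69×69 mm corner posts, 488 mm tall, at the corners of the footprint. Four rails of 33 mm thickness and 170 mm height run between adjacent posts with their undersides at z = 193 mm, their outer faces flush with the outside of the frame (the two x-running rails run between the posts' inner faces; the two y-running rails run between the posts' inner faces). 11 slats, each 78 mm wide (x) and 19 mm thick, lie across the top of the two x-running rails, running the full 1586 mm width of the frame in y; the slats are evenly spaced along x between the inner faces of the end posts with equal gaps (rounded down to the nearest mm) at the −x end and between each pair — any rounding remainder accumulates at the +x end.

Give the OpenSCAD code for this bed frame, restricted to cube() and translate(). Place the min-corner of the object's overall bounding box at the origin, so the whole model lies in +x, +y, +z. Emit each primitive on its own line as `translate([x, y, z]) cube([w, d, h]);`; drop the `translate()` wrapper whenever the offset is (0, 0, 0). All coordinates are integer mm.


cube([69, 69, 488]);
translate([0, 1517, 0]) cube([69, 69, 488]);
translate([1989, 0, 0]) cube([69, 69, 488]);
translate([1989, 1517, 0]) cube([69, 69, 488]);
translate([69, 0, 193]) cube([1920, 33, 170]);
translate([69, 1553, 193]) cube([1920, 33, 170]);
translate([0, 69, 193]) cube([33, 1448, 170]);
translate([2025, 69, 193]) cube([33, 1448, 170]);
translate([157, 0, 363]) cube([78, 1586, 19]);
translate([323, 0, 363]) cube([78, 1586, 19]);
translate([489, 0, 363]) cube([78, 1586, 19]);
translate([655, 0, 363]) cube([78, 1586, 19]);
translate([821, 0, 363]) cube([78, 1586, 19]);
translate([987, 0, 363]) cube([78, 1586, 19]);
translate([1153, 0, 363]) cube([78, 1586, 19]);
translate([1319, 0, 363]) cube([78, 1586, 19]);
translate([1485, 0, 363]) cube([78, 1586, 19]);
translate([1651, 0, 363]) cube([78, 1586, 19]);
translate([1817, 0, 363]) cube([78, 1586, 19]);


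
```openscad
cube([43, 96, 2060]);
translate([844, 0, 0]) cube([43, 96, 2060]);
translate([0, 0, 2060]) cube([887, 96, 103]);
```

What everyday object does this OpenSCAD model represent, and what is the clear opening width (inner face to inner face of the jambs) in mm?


A door frame. The clear opening width is 801 mm.

Two 2060 mm tall posts with a header on top — a door frame. The left jamb is 43 mm wide at x = 0; the right jamb starts at x = 844. The clear opening is 844 − 43 = 801 mm.


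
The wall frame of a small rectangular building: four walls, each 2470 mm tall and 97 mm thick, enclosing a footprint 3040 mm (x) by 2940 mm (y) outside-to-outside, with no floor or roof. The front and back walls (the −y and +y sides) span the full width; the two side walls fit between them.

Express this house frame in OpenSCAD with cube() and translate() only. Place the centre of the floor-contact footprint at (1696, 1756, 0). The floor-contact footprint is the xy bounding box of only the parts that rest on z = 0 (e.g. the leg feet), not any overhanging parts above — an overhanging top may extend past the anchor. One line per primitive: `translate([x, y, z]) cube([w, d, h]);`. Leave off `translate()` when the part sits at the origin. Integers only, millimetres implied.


translate([176, 286, 0]) cube([3040, 97, 2470]);
translate([176, 3129, 0]) cube([3040, 97, 2470]);
translate([176, 383, 0]) cube([97, 2746, 2470]);
translate([3119, 383, 0]) cube([97, 2746, 2470]);


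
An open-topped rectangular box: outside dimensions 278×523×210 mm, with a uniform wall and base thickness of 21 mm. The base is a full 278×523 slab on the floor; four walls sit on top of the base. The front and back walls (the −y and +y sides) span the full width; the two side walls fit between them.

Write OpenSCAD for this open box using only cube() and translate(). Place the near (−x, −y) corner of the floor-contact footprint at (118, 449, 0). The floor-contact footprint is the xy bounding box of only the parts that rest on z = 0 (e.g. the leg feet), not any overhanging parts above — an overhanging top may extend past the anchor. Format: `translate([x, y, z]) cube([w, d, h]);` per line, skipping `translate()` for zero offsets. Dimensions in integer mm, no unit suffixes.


translate([118, 449, 0]) cube([278, 523, 21]);
translate([118, 449, 21]) cube([278, 21, 189]);
translate([118, 951, 21]) cube([278, 21, 189]);
translate([118, 470, 21]) cube([21, 481, 189]);
translate([375, 470, 21]) cube([21, 481, 189]);


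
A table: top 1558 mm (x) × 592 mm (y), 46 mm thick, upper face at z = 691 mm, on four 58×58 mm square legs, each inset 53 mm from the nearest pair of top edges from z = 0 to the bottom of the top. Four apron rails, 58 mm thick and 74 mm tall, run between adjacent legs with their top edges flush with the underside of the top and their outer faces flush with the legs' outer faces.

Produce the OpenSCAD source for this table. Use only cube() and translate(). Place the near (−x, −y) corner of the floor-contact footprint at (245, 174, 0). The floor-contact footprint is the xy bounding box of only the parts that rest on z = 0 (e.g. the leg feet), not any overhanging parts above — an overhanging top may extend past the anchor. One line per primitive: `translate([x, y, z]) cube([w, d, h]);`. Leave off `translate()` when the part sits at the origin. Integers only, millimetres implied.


translate([192, 121, 645]) cube([1558, 592, 46]);
translate([245, 174, 0]) cube([58, 58, 645]);
translate([1639, 174, 0]) cube([58, 58, 645]);
translate([245, 602, 0]) cube([58, 58, 645]);
translate([1639, 602, 0]) cube([58, 58, 645]);
translate([303, 174, 571]) cube([1336, 58, 74]);
translate([303, 602, 571]) cube([1336, 58, 74]);
translate([245, 232, 571]) cube([58, 370, 74]);
translate([1639, 232, 571]) cube([58, 370, 74]);


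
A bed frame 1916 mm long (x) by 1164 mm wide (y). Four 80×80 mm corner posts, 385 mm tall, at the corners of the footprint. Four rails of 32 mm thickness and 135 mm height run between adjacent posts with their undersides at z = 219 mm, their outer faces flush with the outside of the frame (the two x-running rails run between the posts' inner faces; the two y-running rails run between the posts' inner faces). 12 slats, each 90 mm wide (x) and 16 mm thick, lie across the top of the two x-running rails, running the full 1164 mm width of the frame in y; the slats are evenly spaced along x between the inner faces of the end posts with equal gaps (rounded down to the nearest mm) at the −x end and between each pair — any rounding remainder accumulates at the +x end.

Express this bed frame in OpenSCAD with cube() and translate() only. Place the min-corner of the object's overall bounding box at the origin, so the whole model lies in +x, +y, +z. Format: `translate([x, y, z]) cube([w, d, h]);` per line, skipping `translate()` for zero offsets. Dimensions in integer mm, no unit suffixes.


cube([80, 80, 385]);
translate([0, 1084, 0]) cube([80, 80, 385]);
translate([1836, 0, 0]) cube([80, 80, 385]);
translate([1836, 1084, 0]) cube([80, 80, 385]);
translate([80, 0, 219]) cube([1756, 32, 135]);
translate([80, 1132, 219]) cube([1756, 32, 135]);
translate([0, 80, 219]) cube([32, 1004, 135]);
translate([1884, 80, 219]) cube([32, 1004, 135]);
translate([132, 0, 354]) cube([90, 1164, 16]);
translate([274, 0, 354]) cube([90, 1164, 16]);
translate([416, 0, 354]) cube([90, 1164, 16]);
translate([558, 0, 354]) cube([90, 1164, 16]);
translate([700, 0, 354]) cube([90, 1164, 16]);
translate([842, 0, 354]) cube([90, 1164, 16]);
translate([984, 0, 354]) cube([90, 1164, 16]);
translate([1126, 0, 354]) cube([90, 1164, 16]);
translate([1268, 0, 354]) cube([90, 1164, 16]);
translate([1410, 0, 354]) cube([90, 1164, 16]);
translate([1552, 0, 354]) cube([90, 1164, 16]);
translate([1694, 0, 354]) cube([90, 1164, 16]);
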